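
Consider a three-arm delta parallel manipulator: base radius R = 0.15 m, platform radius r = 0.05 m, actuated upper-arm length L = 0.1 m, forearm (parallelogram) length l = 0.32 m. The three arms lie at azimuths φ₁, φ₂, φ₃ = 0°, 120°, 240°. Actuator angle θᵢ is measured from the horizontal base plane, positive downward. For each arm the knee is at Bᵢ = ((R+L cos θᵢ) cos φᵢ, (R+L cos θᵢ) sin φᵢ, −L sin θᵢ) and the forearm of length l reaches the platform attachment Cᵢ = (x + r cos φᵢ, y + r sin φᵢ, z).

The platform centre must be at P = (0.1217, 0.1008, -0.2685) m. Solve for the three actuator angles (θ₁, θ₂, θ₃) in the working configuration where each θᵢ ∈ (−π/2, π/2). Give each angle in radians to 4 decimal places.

θ₁ = -0.2612, θ₂ = 0.4366, θ₃ = 1.3967

rotate P by −φ1: (0.1217, 0.1008, -0.2685)
  A cos θ + B sin θ = C:  -0.0217·cos θ + -0.2685·sin θ = 0.0484
  √(A²+B²)=0.2694;  θ1 = -1.6514+1.3902 ≈ -0.2612
rotate P by −φ2: (0.0264, -0.1558, -0.2685)
  A=0.0736, B=-0.2685, C=(l²−L²−A²−y'²−z²)/(2L)=-0.0469
  γ=atan2(-0.2685,0.0736)=-1.3034;  ψ=arccos(-0.1684)=1.7400;  θ2=γ+ψ≈0.4366
arm 3 (φ=240.0°): x'=-0.1481, y'=0.0550
  e−x'=0.2481;  (l²−L²−(e−x')²−y'²−z²)/2L = -0.2215
  θ3 = atan2(B,A) + arccos(C/0.3656) = 1.3967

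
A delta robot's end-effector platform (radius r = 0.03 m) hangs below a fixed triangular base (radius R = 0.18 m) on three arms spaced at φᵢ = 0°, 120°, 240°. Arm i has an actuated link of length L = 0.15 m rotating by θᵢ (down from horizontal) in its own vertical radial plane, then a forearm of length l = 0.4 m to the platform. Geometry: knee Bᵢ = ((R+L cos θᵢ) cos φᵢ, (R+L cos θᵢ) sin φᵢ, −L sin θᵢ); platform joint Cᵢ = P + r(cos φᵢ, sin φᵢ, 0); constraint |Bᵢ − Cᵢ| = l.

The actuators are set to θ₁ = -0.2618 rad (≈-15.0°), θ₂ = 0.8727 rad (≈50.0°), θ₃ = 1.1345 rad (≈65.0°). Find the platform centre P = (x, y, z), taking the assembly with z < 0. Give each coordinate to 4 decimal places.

(0.1597, 0.0368, -0.3358)

arm 1 at φ=0.0°: (R−r)+L cos θ1 = 0.2949;  S1 = (0.2949, 0.0000, 0.0388)
arm 2 at φ=120.0°: (R−r)+L cos θ2 = 0.2464;  S2 = (-0.1232, 0.2134, -0.1149)
arm 3 at φ=240.0°: (R−r)+L cos θ3 = 0.2134;  S3 = (-0.1067, -0.1848, -0.1359)
eliminate P² terms by subtracting sphere 1 from 2 and 3
[-0.8362 0.4268 -0.3075]·P = -0.0145;  [-0.8032 -0.3696 -0.3495]·P = -0.0245
Cramer: x(z) = 0.0243-0.4032z;  y(z) = 0.0134-0.0696z
into |P−S₁|² = l²: 1.1674z² + 0.1387z + -0.0851 = 0;  Δ = 0.4165;  z = -0.3358 or 0.2170 → z<0 root = -0.3358
x = 0.1597, y = 0.0368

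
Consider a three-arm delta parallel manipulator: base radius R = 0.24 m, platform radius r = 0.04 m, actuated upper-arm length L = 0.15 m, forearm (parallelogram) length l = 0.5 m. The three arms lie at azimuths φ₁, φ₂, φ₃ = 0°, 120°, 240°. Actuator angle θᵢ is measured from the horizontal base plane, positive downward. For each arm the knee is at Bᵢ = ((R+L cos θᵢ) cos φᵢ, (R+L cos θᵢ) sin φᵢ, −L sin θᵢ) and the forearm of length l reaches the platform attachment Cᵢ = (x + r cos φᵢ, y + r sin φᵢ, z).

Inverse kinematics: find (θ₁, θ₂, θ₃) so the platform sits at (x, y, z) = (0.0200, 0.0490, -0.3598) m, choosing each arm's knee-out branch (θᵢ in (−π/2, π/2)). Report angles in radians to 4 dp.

arm 1 (φ=0.0°): x'=0.0200, y'=0.0490
  e−x'=0.1800;  (l²−L²−(e−x')²−y'²−z²)/2L = 0.2108
  √(A²+B²)=0.4023;  θ1 = -1.1069+1.0193 ≈ -0.0877
rotate P by −φ2: (0.0324, -0.0418, -0.3598)
  A=0.1676, B=-0.3598, C=(l²−L²−A²−y'²−z²)/(2L)=0.2274
  θ2 = atan2(B,A) + arccos(C/0.3969) = -0.1742
φ3=240.0° → target in arm frame (-0.0524, -0.0072)
  e−x'=0.2524;  (l²−L²−(e−x')²−y'²−z²)/2L = 0.1142
  θ3 = atan2(B,A) + arccos(C/0.4395) = 0.3489

θ₁ = -0.0877, θ₂ = -0.1742, θ₃ = 0.3489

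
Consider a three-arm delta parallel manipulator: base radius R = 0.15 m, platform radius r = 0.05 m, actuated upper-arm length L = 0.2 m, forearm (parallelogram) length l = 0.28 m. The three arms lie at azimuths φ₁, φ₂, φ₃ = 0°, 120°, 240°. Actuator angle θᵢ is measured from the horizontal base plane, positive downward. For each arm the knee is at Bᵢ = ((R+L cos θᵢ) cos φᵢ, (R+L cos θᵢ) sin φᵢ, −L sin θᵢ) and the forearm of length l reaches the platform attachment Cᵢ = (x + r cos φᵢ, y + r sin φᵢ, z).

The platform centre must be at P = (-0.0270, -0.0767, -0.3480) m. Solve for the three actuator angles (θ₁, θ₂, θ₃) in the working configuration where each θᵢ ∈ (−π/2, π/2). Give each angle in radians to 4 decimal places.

φ1=0.0° → target in arm frame (-0.0270, -0.0767)
  A=0.1270, B=-0.3480, C=(l²−L²−A²−y'²−z²)/(2L)=-0.2618
  √(A²+B²)=0.3704;  θ1 = -1.2209+2.3556 ≈ 1.1347
φ2=120.0° → target in arm frame (-0.0529, 0.0617)
  A=0.1529, B=-0.3480, C=(l²−L²−A²−y'²−z²)/(2L)=-0.2748
  θ2 = atan2(B,A) + arccos(C/0.3801) = 1.2219
rotate P by −φ3: (0.0799, 0.0150, -0.3480)
  A cos θ + B sin θ = C:  0.0201·cos θ + -0.3480·sin θ = -0.2083
  γ=atan2(-0.3480,0.0201)=-1.5132;  ψ=arccos(-0.5976)=2.2114;  θ3=γ+ψ≈0.6982

θ₁ = 1.1347, θ₂ = 1.2219, θ₃ = 0.6982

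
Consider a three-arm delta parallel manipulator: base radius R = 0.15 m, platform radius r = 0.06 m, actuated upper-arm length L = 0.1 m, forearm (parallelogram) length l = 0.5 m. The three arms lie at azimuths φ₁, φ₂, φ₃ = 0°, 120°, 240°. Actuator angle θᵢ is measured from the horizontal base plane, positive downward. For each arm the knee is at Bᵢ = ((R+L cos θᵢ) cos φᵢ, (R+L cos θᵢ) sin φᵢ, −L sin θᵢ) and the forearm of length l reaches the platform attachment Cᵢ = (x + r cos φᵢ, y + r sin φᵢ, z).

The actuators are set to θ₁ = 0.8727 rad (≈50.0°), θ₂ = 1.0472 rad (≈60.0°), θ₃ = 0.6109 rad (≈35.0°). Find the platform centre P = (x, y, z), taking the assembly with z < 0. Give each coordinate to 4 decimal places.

(-0.0074, -0.0692, -0.5447)

O1 = (0.1543·cos0.0°, 0.1543·sin0.0°, -0.0766) = (0.1543, 0.0000, -0.0766)
arm 2 at φ=120.0°: e+L cos θ2 = 0.1400;  O2 = (-0.0700, 0.1212, -0.0866)
O3 = (0.1719·cos240.0°, 0.1719·sin240.0°, -0.0574) = (-0.0860, -0.1489, -0.0574)
subtract pairs → two planes through P
[-0.4486 0.2425 -0.0200]·P = -0.0026;  [-0.4805 -0.2978 0.0385]·P = 0.0032
Cramer: x(z) = 0.0000+0.0135z;  y(z) = -0.0106+0.1075z
into |P−O₁|² = l²: 1.0117z² + 0.1468z + -0.2202 = 0;  Δ = 0.9127;  z = -0.5447 or 0.3996 → z<0 root = -0.5447
x = -0.0074, y = -0.0692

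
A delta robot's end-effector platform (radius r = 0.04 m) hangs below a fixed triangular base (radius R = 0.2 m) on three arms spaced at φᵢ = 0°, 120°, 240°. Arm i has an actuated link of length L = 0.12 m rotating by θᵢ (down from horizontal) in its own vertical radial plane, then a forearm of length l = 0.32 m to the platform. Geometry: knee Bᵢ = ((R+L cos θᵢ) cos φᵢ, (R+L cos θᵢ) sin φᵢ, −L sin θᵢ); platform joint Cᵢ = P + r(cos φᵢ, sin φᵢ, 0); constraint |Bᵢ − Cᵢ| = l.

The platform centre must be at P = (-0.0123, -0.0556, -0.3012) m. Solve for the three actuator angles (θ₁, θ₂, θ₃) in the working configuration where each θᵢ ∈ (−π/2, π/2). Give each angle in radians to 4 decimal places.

θ₁ = 0.9600, θ₂ = 1.1342, θ₃ = 0.5238

rotate P by −φ1: (-0.0123, -0.0556, -0.3012)
  e−x'=0.1723;  (l²−L²−(e−x')²−y'²−z²)/2L = -0.1479
  γ=atan2(-0.3012,0.1723)=-1.0512;  ψ=arccos(-0.4263)=2.0112;  θ1=γ+ψ≈0.9600
rotate P by −φ2: (-0.0420, 0.0385, -0.3012)
  A cos θ + B sin θ = C:  0.2020·cos θ + -0.3012·sin θ = -0.1875
  θ2 = atan2(B,A) + arccos(C/0.3627) = 1.1342
φ3=240.0° → target in arm frame (0.0543, 0.0171)
  A cos θ + B sin θ = C:  0.1057·cos θ + -0.3012·sin θ = -0.0591
  γ=atan2(-0.3012,0.1057)=-1.2333;  ψ=arccos(-0.1852)=1.7571;  θ3=γ+ψ≈0.5238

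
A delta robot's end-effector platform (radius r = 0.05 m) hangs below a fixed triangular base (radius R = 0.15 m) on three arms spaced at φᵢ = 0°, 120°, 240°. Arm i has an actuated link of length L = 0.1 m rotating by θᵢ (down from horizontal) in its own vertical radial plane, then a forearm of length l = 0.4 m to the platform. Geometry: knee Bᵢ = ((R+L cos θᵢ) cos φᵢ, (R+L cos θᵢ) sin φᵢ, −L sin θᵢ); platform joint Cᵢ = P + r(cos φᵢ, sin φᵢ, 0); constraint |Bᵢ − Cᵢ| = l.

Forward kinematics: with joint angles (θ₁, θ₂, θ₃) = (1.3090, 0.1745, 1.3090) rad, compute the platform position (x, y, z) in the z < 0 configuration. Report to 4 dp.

O1 = (0.1259·cos0.0°, 0.1259·sin0.0°, -0.0966) = (0.1259, 0.0000, -0.0966)
φ2=120.0°: virtual centre (-0.0992, 0.1719, -0.0174), radius l
O3 = (0.1259·cos240.0°, 0.1259·sin240.0°, -0.0966) = (-0.0629, -0.1090, -0.0966)
|O₂|²−|O₁|² = 0.0145;  |O₃|²−|O₁|² = 0.0000
plane₁₂: -0.4502x+0.3438y+0.1585z = 0.0145
det = 0.2280;  x = -0.0139+0.1515z,  y = 0.0241+-0.2625z
into |P−O₁|² = l²: 1.0919z² + 0.1382z + -0.1306 = 0;  Δ = 0.5893;  z = -0.4148 or 0.2883 → z<0 root = -0.4148
x = -0.0767, y = 0.1329

(-0.0767, 0.1329, -0.4148)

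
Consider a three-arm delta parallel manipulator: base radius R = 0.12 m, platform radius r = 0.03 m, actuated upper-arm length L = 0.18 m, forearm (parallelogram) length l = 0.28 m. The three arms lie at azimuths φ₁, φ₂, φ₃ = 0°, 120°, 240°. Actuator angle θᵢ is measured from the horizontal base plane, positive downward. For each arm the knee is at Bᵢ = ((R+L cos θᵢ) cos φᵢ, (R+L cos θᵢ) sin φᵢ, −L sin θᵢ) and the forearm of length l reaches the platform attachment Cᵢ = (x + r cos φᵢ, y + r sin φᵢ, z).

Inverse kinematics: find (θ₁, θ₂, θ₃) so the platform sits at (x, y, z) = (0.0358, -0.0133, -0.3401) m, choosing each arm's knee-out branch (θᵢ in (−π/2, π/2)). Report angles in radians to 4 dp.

θ₁ = 0.7854, θ₂ = 1.0470, θ₃ = 0.9598

arm 1 (φ=0.0°): x'=0.0358, y'=-0.0133
  A=0.0542, B=-0.3401, C=(l²−L²−A²−y'²−z²)/(2L)=-0.2022
  √(A²+B²)=0.3444;  θ1 = -1.4128+2.1982 ≈ 0.7854
arm 2 (φ=120.0°): x'=-0.0294, y'=-0.0244
  A cos θ + B sin θ = C:  0.1194·cos θ + -0.3401·sin θ = -0.2348
  γ=atan2(-0.3401,0.1194)=-1.2331;  ψ=arccos(-0.6513)=2.2802;  θ2=γ+ψ≈1.0470
arm 3 (φ=240.0°): x'=-0.0064, y'=0.0377
  A=0.0964, B=-0.3401, C=(l²−L²−A²−y'²−z²)/(2L)=-0.2233
  γ=atan2(-0.3401,0.0964)=-1.2946;  ψ=arccos(-0.6316)=2.2544;  θ3=γ+ψ≈0.9598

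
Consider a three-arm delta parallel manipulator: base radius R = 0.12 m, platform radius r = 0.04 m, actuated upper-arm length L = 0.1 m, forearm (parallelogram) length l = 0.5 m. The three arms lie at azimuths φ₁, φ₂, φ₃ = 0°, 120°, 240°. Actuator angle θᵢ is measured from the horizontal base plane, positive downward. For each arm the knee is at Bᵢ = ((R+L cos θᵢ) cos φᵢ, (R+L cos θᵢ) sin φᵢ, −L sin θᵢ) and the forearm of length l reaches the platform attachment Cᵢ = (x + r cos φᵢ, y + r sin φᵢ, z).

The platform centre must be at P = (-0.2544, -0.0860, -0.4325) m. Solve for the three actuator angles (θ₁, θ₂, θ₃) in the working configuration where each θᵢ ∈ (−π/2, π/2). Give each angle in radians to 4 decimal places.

rotate P by −φ1: (-0.2544, -0.0860, -0.4325)
  A=0.3344, B=-0.4325, C=(l²−L²−A²−y'²−z²)/(2L)=-0.3314
  θ1 = atan2(B,A) + arccos(C/0.5467) = 1.3094
φ2=120.0° → target in arm frame (0.0527, 0.2633)
  e−x'=0.0273;  (l²−L²−(e−x')²−y'²−z²)/2L = -0.0857
  θ2 = atan2(B,A) + arccos(C/0.4334) = 0.2620
φ3=240.0° → target in arm frame (0.2017, -0.1773)
  A=-0.1217, B=-0.4325, C=(l²−L²−A²−y'²−z²)/(2L)=0.0335
  γ=atan2(-0.4325,-0.1217)=-1.8450;  ψ=arccos(0.0745)=1.4962;  θ3=γ+ψ≈-0.3488

θ₁ = 1.3094, θ₂ = 0.2620, θ₃ = -0.3488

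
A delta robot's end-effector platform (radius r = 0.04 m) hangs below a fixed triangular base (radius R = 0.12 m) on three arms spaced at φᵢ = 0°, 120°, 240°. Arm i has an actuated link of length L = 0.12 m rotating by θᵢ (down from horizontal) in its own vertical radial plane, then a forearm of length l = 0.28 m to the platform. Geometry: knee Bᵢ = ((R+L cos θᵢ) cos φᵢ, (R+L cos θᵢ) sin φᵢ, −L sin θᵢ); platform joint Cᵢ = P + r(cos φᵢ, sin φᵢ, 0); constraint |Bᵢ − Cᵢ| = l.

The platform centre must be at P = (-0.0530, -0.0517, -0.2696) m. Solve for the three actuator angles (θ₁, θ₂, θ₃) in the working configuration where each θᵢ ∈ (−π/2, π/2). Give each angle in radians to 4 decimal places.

φ1=0.0° → target in arm frame (-0.0530, -0.0517)
  A=0.1330, B=-0.2696, C=(l²−L²−A²−y'²−z²)/(2L)=-0.1210
  θ1 = atan2(B,A) + arccos(C/0.3006) = 0.8726
rotate P by −φ2: (-0.0183, 0.0717, -0.2696)
  A cos θ + B sin θ = C:  0.0983·cos θ + -0.2696·sin θ = -0.0979
  θ2 = atan2(B,A) + arccos(C/0.2870) = 0.6976
rotate P by −φ3: (0.0713, -0.0200, -0.2696)
  A=0.0087, B=-0.2696, C=(l²−L²−A²−y'²−z²)/(2L)=-0.0382
  γ=atan2(-0.2696,0.0087)=-1.5384;  ψ=arccos(-0.1415)=1.7128;  θ3=γ+ψ≈0.1744

θ₁ = 0.8726, θ₂ = 0.6976, θ₃ = 0.1744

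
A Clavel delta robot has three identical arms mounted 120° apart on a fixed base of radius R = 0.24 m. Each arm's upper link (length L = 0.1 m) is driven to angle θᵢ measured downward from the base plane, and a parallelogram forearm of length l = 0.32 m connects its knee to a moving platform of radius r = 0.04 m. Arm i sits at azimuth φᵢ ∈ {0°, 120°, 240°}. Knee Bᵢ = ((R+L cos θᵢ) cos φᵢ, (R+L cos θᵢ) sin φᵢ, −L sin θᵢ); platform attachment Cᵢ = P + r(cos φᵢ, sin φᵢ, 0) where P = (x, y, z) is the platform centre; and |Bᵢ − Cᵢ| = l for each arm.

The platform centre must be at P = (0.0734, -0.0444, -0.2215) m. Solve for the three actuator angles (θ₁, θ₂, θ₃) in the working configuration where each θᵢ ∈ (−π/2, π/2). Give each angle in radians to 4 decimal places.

θ₁ = -0.0004, θ₂ = 1.3964, θ₃ = 0.7859

arm 1 (φ=0.0°): x'=0.0734, y'=-0.0444
  A cos θ + B sin θ = C:  0.1266·cos θ + -0.2215·sin θ = 0.1267
  θ1 = atan2(B,A) + arccos(C/0.2551) = -0.0004
arm 2 (φ=120.0°): x'=-0.0752, y'=-0.0414
  A cos θ + B sin θ = C:  0.2752·cos θ + -0.2215·sin θ = -0.1704
  √(A²+B²)=0.3532;  θ2 = -0.6778+2.0742 ≈ 1.3964
φ3=240.0° → target in arm frame (0.0018, 0.0858)
  A cos θ + B sin θ = C:  0.1982·cos θ + -0.2215·sin θ = -0.0166
  γ=atan2(-0.2215,0.1982)=-0.8407;  ψ=arccos(-0.0559)=1.6267;  θ3=γ+ψ≈0.7859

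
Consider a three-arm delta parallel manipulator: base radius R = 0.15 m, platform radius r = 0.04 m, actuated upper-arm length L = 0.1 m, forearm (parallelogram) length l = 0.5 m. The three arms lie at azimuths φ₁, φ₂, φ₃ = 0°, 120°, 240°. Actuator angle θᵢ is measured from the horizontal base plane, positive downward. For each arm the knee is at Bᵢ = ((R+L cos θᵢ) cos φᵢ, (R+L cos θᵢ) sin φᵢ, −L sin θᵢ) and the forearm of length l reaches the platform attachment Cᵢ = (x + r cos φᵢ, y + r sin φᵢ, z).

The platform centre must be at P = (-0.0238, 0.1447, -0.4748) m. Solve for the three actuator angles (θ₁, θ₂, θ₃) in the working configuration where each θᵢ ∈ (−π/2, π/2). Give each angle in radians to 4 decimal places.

θ₁ = 0.5233, θ₂ = -0.1747, θ₃ = 0.8723

rotate P by −φ1: (-0.0238, 0.1447, -0.4748)
  e−x'=0.1338;  (l²−L²−(e−x')²−y'²−z²)/2L = -0.1214
  √(A²+B²)=0.4933;  θ1 = -1.2961+1.8194 ≈ 0.5233
φ2=120.0° → target in arm frame (0.1372, -0.0517)
  e−x'=-0.0272;  (l²−L²−(e−x')²−y'²−z²)/2L = 0.0557
  γ=atan2(-0.4748,-0.0272)=-1.6281;  ψ=arccos(0.1172)=1.4533;  θ2=γ+ψ≈-0.1747
arm 3 (φ=240.0°): x'=-0.1134, y'=-0.0930
  e−x'=0.2234;  (l²−L²−(e−x')²−y'²−z²)/2L = -0.2200
  γ=atan2(-0.4748,0.2234)=-1.1310;  ψ=arccos(-0.4192)=2.0033;  θ3=γ+ψ≈0.8723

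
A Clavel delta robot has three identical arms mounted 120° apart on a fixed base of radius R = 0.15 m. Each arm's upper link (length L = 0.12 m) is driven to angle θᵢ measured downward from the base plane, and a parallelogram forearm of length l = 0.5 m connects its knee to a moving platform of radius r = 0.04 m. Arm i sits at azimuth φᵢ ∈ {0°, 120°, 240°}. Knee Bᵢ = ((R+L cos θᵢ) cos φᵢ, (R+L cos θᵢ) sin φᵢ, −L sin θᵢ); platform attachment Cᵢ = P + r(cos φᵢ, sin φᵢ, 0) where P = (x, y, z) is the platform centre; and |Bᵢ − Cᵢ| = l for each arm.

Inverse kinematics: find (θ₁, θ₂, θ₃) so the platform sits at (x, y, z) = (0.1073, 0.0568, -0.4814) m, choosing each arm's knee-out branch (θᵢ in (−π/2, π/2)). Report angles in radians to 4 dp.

arm 1 (φ=0.0°): x'=0.1073, y'=0.0568
  e−x'=0.0027;  (l²−L²−(e−x')²−y'²−z²)/2L = 0.0026
  γ=atan2(-0.4814,0.0027)=-1.5652;  ψ=arccos(0.0054)=1.5654;  θ1=γ+ψ≈0.0002
rotate P by −φ2: (-0.0045, -0.1213, -0.4814)
  e−x'=0.1145;  (l²−L²−(e−x')²−y'²−z²)/2L = -0.0999
  γ=atan2(-0.4814,0.1145)=-1.3374;  ψ=arccos(-0.2018)=1.7740;  θ2=γ+ψ≈0.4366
arm 3 (φ=240.0°): x'=-0.1028, y'=0.0645
  A cos θ + B sin θ = C:  0.2128·cos θ + -0.4814·sin θ = -0.1900
  √(A²+B²)=0.5264;  θ3 = -1.1545+1.9402 ≈ 0.7857

θ₁ = 0.0002, θ₂ = 0.4366, θ₃ = 0.7857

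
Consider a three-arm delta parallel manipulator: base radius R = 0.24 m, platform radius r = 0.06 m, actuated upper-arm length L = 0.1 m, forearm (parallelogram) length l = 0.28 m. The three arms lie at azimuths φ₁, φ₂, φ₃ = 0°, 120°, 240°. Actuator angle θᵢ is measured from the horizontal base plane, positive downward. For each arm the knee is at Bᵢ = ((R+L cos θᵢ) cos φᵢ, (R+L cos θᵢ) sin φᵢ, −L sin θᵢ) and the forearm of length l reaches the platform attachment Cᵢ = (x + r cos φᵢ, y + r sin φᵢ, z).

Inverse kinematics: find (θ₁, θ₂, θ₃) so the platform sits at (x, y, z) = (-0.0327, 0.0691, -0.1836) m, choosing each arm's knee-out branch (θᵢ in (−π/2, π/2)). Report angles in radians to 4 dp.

φ1=0.0° → target in arm frame (-0.0327, 0.0691)
  A=0.2127, B=-0.1836, C=(l²−L²−A²−y'²−z²)/(2L)=-0.0766
  θ1 = atan2(B,A) + arccos(C/0.2810) = 1.1349
φ2=120.0° → target in arm frame (0.0762, -0.0062)
  e−x'=0.1038;  (l²−L²−(e−x')²−y'²−z²)/2L = 0.1194
  γ=atan2(-0.1836,0.1038)=-1.0562;  ψ=arccos(0.5660)=0.9691;  θ2=γ+ψ≈-0.0871
arm 3 (φ=240.0°): x'=-0.0435, y'=-0.0629
  e−x'=0.2235;  (l²−L²−(e−x')²−y'²−z²)/2L = -0.0961
  θ3 = atan2(B,A) + arccos(C/0.2892) = 1.2216

θ₁ = 1.1349, θ₂ = -0.0871, θ₃ = 1.2216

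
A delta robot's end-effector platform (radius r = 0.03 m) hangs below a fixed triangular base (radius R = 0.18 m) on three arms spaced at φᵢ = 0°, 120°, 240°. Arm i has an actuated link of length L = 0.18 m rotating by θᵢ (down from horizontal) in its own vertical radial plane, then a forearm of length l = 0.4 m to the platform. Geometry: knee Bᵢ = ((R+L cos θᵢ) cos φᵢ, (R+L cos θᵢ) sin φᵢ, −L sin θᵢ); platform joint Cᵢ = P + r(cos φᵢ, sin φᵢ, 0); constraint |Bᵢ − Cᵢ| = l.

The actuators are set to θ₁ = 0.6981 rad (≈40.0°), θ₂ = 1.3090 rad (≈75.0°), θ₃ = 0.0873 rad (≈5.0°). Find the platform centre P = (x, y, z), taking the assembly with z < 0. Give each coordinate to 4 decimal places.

φ1=0.0°: virtual centre (0.2879, 0.0000, -0.1157), radius l
φ2=120.0°: virtual centre (-0.0983, 0.1702, -0.1739), radius l
arm 3 at φ=240.0°: e+L cos θ3 = 0.3293;  S3 = (-0.1647, -0.2852, -0.0157)
subtract pairs → two planes through P
[-0.7724 0.3405 -0.1163]·P = -0.0274;  [-0.9051 -0.5704 0.2000]·P = 0.0124
det = 0.7487;  x = 0.0152+0.0023z,  y = -0.0459+0.3470z
quadratic in z: (1.1204)z²+(0.1983)z+(-0.0702)=0, √Δ=0.5947 → z ∈ {-0.3539, 0.1769}; z = -0.3539 (taking z<0)
x = 0.0144, y = -0.1687

(0.0144, -0.1687, -0.3539)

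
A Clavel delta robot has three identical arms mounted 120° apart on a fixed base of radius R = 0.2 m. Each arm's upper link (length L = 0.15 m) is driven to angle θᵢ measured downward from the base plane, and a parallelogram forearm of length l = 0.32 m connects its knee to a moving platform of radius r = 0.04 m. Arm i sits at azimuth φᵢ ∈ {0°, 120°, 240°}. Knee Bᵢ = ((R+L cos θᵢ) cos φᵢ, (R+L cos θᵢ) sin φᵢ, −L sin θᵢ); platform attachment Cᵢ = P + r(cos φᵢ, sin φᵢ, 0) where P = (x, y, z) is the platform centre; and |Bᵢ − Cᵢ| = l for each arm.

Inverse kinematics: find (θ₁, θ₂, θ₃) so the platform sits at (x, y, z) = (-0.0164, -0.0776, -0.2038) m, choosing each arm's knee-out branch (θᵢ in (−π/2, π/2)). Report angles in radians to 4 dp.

θ₁ = 0.6983, θ₂ = 0.9600, θ₃ = -0.0871

rotate P by −φ1: (-0.0164, -0.0776, -0.2038)
  e−x'=0.1764;  (l²−L²−(e−x')²−y'²−z²)/2L = 0.0041
  √(A²+B²)=0.2695;  θ1 = -0.8573+1.5556 ≈ 0.6983
arm 2 (φ=120.0°): x'=-0.0590, y'=0.0530
  A cos θ + B sin θ = C:  0.2190·cos θ + -0.2038·sin θ = -0.0414
  √(A²+B²)=0.2992;  θ2 = -0.7495+1.7095 ≈ 0.9600
rotate P by −φ3: (0.0754, 0.0246, -0.2038)
  A cos θ + B sin θ = C:  0.0846·cos θ + -0.2038·sin θ = 0.1020
  θ3 = atan2(B,A) + arccos(C/0.2207) = -0.0871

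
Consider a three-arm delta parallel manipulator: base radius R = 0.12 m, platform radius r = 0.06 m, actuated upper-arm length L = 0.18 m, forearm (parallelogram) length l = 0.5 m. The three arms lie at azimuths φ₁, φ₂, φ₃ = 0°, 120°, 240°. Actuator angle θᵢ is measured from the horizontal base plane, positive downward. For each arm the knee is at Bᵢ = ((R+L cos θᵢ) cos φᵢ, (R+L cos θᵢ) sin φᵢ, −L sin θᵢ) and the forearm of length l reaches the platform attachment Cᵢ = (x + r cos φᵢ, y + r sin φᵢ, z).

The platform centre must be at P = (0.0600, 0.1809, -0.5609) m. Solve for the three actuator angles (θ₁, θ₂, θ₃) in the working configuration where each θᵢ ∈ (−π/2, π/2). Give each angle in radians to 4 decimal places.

φ1=0.0° → target in arm frame (0.0600, 0.1809)
  A cos θ + B sin θ = C:  0.0000·cos θ + -0.5609·sin θ = -0.3604
  θ1 = atan2(B,A) + arccos(C/0.5609) = 0.6977
φ2=120.0° → target in arm frame (0.1267, -0.1424)
  A cos θ + B sin θ = C:  -0.0667·cos θ + -0.5609·sin θ = -0.3381
  √(A²+B²)=0.5648;  θ2 = -1.6891+2.2126 ≈ 0.5235
φ3=240.0° → target in arm frame (-0.1867, -0.0385)
  A cos θ + B sin θ = C:  0.2467·cos θ + -0.5609·sin θ = -0.4426
  θ3 = atan2(B,A) + arccos(C/0.6127) = 1.2215

θ₁ = 0.6977, θ₂ = 0.5235, θ₃ = 1.2215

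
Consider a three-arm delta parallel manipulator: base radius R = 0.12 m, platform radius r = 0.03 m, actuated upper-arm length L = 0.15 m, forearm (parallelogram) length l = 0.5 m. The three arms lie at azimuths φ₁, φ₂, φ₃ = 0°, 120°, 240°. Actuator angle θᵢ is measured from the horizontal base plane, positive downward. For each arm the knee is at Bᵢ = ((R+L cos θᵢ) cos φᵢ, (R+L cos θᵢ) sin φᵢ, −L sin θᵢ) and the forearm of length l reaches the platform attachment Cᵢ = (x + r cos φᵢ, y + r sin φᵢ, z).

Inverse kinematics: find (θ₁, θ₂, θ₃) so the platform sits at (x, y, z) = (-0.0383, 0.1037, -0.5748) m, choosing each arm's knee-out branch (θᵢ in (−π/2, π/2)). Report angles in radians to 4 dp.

θ₁ = 1.0473, θ₂ = 0.6111, θ₃ = 1.1346

rotate P by −φ1: (-0.0383, 0.1037, -0.5748)
  e−x'=0.1283;  (l²−L²−(e−x')²−y'²−z²)/2L = -0.4337
  √(A²+B²)=0.5889;  θ1 = -1.3512+2.3985 ≈ 1.0473
φ2=120.0° → target in arm frame (0.1090, -0.0187)
  A cos θ + B sin θ = C:  -0.0190·cos θ + -0.5748·sin θ = -0.3453
  γ=atan2(-0.5748,-0.0190)=-1.6038;  ψ=arccos(-0.6005)=2.2149;  θ2=γ+ψ≈0.6111
φ3=240.0° → target in arm frame (-0.0707, -0.0850)
  e−x'=0.1607;  (l²−L²−(e−x')²−y'²−z²)/2L = -0.4531
  γ=atan2(-0.5748,0.1607)=-1.2983;  ψ=arccos(-0.7592)=2.4329;  θ3=γ+ψ≈1.1346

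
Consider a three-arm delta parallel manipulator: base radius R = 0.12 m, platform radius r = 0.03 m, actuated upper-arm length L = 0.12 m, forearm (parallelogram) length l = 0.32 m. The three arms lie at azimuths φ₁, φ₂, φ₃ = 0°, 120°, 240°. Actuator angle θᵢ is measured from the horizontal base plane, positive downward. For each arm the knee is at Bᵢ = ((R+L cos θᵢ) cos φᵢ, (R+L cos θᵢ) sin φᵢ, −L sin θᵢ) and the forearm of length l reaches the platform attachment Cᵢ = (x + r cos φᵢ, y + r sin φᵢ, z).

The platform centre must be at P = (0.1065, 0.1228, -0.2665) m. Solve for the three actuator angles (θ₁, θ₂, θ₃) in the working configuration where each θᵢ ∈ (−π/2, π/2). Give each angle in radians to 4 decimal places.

θ₁ = -0.0872, θ₂ = 0.2616, θ₃ = 1.3089

φ1=0.0° → target in arm frame (0.1065, 0.1228)
  e−x'=-0.0165;  (l²−L²−(e−x')²−y'²−z²)/2L = 0.0068
  √(A²+B²)=0.2670;  θ1 = -1.6326+1.5454 ≈ -0.0872
φ2=120.0° → target in arm frame (0.0531, -0.1536)
  e−x'=0.0369;  (l²−L²−(e−x')²−y'²−z²)/2L = -0.0333
  γ=atan2(-0.2665,0.0369)=-1.4332;  ψ=arccos(-0.1237)=1.6948;  θ2=γ+ψ≈0.2616
rotate P by −φ3: (-0.1596, 0.0308, -0.2665)
  A=0.2496, B=-0.2665, C=(l²−L²−A²−y'²−z²)/(2L)=-0.1928
  √(A²+B²)=0.3651;  θ3 = -0.8181+2.1271 ≈ 1.3089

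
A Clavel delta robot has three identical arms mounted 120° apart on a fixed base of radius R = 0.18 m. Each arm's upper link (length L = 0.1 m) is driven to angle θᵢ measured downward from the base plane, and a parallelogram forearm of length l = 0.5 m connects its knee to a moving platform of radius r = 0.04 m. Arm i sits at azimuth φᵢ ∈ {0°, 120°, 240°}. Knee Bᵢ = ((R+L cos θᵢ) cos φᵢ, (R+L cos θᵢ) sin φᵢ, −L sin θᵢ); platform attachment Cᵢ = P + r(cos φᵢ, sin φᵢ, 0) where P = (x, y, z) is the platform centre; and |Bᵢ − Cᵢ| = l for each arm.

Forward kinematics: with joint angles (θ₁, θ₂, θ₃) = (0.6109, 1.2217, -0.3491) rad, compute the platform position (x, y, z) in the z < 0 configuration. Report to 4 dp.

centre 1 = (0.2219·cos0.0°, 0.2219·sin0.0°, -0.0574) = (0.2219, 0.0000, -0.0574)
φ2=120.0°: virtual centre (-0.0871, 0.1509, -0.0940), radius l
centre 3 = (0.2340·cos240.0°, 0.2340·sin240.0°, 0.0342) = (-0.1170, -0.2026, 0.0342)
subtract pairs → two planes through P
[-0.6180 0.3017 -0.0732]·P = -0.0134;  [-0.6778 -0.4052 0.1831]·P = 0.0034
det = 0.4550;  x = 0.0097+0.0562z,  y = -0.0245+0.3578z
into |P−centre ₁|² = l²: 1.1312z² + 0.0733z + -0.2011 = 0;  Δ = 0.9151;  z = -0.4552 or 0.3904 → z<0 root = -0.4552
x = -0.0159, y = -0.1874

(-0.0159, -0.1874, -0.4552)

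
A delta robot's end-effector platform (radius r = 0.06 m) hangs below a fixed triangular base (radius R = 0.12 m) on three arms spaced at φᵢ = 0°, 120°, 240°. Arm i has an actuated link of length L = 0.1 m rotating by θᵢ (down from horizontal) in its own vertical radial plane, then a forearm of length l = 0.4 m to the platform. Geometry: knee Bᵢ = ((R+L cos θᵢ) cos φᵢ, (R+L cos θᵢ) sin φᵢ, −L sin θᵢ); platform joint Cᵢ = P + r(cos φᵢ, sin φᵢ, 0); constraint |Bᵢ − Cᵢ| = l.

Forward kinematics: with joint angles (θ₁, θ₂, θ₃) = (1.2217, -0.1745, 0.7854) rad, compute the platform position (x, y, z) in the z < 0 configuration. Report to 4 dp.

(-0.1601, 0.1294, -0.3743)

φ1=0.0°: virtual centre (0.0942, 0.0000, -0.0940), radius l
arm 2 at φ=120.0°: e+L cos θ2 = 0.1585;  O2 = (-0.0792, 0.1372, 0.0174)
O3 = (0.1307·cos240.0°, 0.1307·sin240.0°, -0.0707) = (-0.0654, -0.1132, -0.0707)
|O₂|²−|O₁|² = 0.0077;  |O₃|²−|O₁|² = 0.0044
plane₁₂: -0.3469x+0.2745y+0.2227z = 0.0077
Cramer: x(z) = -0.0177+0.3803z;  y(z) = 0.0057-0.3306z
sphere 1 gives Az²+Bz+C=0 with A=1.2539, B=0.0990, C=-0.1386;  B²−4AC=0.7050;  roots -0.3743, 0.2953;  negative root z = -0.3743
x = -0.1601, y = 0.1294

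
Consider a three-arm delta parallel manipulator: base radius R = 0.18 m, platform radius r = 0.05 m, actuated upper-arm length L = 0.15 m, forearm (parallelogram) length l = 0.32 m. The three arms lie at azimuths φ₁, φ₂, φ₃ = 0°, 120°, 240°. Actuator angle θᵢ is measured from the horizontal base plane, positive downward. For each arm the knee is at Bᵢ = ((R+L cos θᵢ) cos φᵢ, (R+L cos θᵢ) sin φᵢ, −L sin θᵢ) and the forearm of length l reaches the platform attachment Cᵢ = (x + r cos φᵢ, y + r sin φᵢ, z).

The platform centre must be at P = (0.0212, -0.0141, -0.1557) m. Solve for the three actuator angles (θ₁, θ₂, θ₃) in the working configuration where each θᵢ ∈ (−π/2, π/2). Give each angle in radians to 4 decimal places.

θ₁ = -0.2619, θ₂ = 0.2620, θ₃ = -0.0002

arm 1 (φ=0.0°): x'=0.0212, y'=-0.0141
  A=0.1088, B=-0.1557, C=(l²−L²−A²−y'²−z²)/(2L)=0.1454
  θ1 = atan2(B,A) + arccos(C/0.1899) = -0.2619
φ2=120.0° → target in arm frame (-0.0228, -0.0113)
  A=0.1528, B=-0.1557, C=(l²−L²−A²−y'²−z²)/(2L)=0.1073
  √(A²+B²)=0.2182;  θ2 = -0.7948+1.0568 ≈ 0.2620
rotate P by −φ3: (0.0016, 0.0254, -0.1557)
  A cos θ + B sin θ = C:  0.1284·cos θ + -0.1557·sin θ = 0.1284
  θ3 = atan2(B,A) + arccos(C/0.2018) = -0.0002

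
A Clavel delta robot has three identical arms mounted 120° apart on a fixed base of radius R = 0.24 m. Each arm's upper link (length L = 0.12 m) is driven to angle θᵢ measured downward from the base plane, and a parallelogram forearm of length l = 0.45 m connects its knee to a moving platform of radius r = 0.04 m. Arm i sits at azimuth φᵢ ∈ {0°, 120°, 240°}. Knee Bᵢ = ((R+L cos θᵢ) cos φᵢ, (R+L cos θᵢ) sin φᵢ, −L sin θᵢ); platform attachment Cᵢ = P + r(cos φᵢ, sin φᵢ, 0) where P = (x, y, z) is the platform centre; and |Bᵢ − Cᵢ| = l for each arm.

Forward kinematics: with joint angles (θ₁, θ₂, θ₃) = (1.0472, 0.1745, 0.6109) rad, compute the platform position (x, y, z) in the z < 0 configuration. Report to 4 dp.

arm 1 at φ=0.0°: e+L cos θ1 = 0.2600;  O1 = (0.2600, 0.0000, -0.1039)
O2 = (0.3182·cos120.0°, 0.3182·sin120.0°, -0.0208) = (-0.1591, 0.2755, -0.0208)
O3 = (0.2983·cos240.0°, 0.2983·sin240.0°, -0.0688) = (-0.1491, -0.2583, -0.0688)
|O₂|²−|O₁|² = 0.0233;  |O₃|²−|O₁|² = 0.0153
plane₁₂: -0.8382x+0.5511y+0.1662z = 0.0233
det = 0.8840;  x = -0.0232+0.1409z,  y = 0.0070+-0.0873z
sphere 1 gives Az²+Bz+C=0 with A=1.0275, B=0.1268, C=-0.1115;  B²−4AC=0.4742;  roots -0.3968, 0.2734;  negative root z = -0.3968
x = -0.0791, y = 0.0417

(-0.0791, 0.0417, -0.3968)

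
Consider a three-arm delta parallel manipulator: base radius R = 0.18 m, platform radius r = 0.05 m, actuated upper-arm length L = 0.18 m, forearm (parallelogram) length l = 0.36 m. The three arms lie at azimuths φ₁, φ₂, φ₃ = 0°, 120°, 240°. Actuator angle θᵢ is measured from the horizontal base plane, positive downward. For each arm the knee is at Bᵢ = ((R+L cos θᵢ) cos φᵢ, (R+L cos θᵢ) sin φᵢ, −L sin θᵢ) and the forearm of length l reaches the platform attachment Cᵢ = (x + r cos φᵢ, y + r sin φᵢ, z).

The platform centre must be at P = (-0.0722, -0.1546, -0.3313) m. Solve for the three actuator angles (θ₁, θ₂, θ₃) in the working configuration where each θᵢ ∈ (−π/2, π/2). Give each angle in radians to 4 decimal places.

φ1=0.0° → target in arm frame (-0.0722, -0.1546)
  A=0.2022, B=-0.3313, C=(l²−L²−A²−y'²−z²)/(2L)=-0.2148
  γ=atan2(-0.3313,0.2022)=-1.0228;  ψ=arccos(-0.5536)=2.1574;  θ1=γ+ψ≈1.1346
φ2=120.0° → target in arm frame (-0.0978, 0.1398)
  A=0.2278, B=-0.3313, C=(l²−L²−A²−y'²−z²)/(2L)=-0.2333
  γ=atan2(-0.3313,0.2278)=-0.9685;  ψ=arccos(-0.5803)=2.1899;  θ2=γ+ψ≈1.2215
rotate P by −φ3: (0.1700, 0.0148, -0.3313)
  e−x'=-0.0400;  (l²−L²−(e−x')²−y'²−z²)/2L = -0.0399
  √(A²+B²)=0.3337;  θ3 = -1.6909+1.6908 ≈ -0.0002

θ₁ = 1.1346, θ₂ = 1.2215, θ₃ = -0.0002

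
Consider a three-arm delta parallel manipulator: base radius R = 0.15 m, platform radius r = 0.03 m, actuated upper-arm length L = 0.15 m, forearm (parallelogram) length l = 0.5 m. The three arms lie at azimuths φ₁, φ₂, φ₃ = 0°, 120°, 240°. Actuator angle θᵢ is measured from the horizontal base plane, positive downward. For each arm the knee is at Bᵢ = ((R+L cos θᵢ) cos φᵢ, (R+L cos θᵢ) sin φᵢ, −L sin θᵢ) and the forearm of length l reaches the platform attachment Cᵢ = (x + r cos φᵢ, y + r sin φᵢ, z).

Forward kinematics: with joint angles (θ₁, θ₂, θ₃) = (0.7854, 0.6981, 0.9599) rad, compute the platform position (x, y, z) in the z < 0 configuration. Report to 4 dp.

φ1=0.0°: virtual centre (0.2261, 0.0000, -0.1061), radius l
O2 = (0.2349·cos120.0°, 0.2349·sin120.0°, -0.0964) = (-0.1175, 0.2034, -0.0964)
arm 3 at φ=240.0°: e+L cos θ3 = 0.2060;  O3 = (-0.1030, -0.1784, -0.1229)
subtract pairs → two planes through P
linear system: -0.6870x+0.4069y = 0.0021−0.0193z; -0.6582x+-0.3569y = -0.0048−-0.0336z
det = 0.5130;  x = 0.0023+-0.0132z,  y = 0.0092+-0.0698z
into |P−O₁|² = l²: 1.0050z² + 0.2168z + -0.1886 = 0;  Δ = 0.8052;  z = -0.5543 or 0.3386 → z<0 root = -0.5543
x = 0.0097, y = 0.0478

(0.0097, 0.0478, -0.5543)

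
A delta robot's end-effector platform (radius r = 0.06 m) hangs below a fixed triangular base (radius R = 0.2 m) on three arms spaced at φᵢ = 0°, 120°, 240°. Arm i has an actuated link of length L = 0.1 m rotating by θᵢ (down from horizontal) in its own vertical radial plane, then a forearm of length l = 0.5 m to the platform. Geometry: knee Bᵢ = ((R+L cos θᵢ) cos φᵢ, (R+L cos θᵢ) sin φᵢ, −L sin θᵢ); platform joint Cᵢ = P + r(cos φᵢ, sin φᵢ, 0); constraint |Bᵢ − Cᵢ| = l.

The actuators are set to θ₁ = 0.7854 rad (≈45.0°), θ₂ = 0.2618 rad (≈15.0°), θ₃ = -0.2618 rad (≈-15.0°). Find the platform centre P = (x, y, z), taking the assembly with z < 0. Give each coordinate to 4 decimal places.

(-0.1081, -0.0571, -0.4517)

φ1=0.0°: virtual centre (0.2107, 0.0000, -0.0707), radius l
arm 2 at φ=120.0°: ρ2 = 0.2366;  centre 2 = (-0.1183, 0.2049, -0.0259)
arm 3 at φ=240.0°: ρ3 = 0.2366;  centre 3 = (-0.1183, -0.2049, 0.0259)
eliminate P² terms by subtracting sphere 1 from 2 and 3
plane₁₂: -0.6580x+0.4098y+0.0897z = 0.0072
det = 0.5393;  x = -0.0110+0.2149z,  y = 0.0000+0.1263z
into |P−centre ₁|² = l²: 1.0621z² + 0.0461z + -0.1958 = 0;  Δ = 0.8342;  z = -0.4517 or 0.4082 → z<0 root = -0.4517
x = -0.1081, y = -0.0571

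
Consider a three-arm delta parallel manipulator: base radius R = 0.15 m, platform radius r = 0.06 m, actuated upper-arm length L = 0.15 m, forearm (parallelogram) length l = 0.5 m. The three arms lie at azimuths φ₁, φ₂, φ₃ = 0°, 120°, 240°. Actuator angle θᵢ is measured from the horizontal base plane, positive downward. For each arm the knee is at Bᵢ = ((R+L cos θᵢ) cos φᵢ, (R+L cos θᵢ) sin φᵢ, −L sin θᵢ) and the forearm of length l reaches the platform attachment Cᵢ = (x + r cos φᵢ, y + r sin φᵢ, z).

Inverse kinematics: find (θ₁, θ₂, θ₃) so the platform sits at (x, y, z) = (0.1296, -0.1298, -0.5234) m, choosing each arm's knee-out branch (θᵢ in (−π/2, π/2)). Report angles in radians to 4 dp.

arm 1 (φ=0.0°): x'=0.1296, y'=-0.1298
  A cos θ + B sin θ = C:  -0.0396·cos θ + -0.5234·sin θ = -0.2162
  θ1 = atan2(B,A) + arccos(C/0.5249) = 0.3490
φ2=120.0° → target in arm frame (-0.1772, -0.0473)
  A cos θ + B sin θ = C:  0.2672·cos θ + -0.5234·sin θ = -0.4003
  γ=atan2(-0.5234,0.2672)=-1.0988;  ψ=arccos(-0.6812)=2.3202;  θ2=γ+ψ≈1.2214
arm 3 (φ=240.0°): x'=0.0476, y'=0.1771
  e−x'=0.0424;  (l²−L²−(e−x')²−y'²−z²)/2L = -0.2654
  γ=atan2(-0.5234,0.0424)=-1.4900;  ψ=arccos(-0.5054)=2.1007;  θ3=γ+ψ≈0.6107

θ₁ = 0.3490, θ₂ = 1.2214, θ₃ = 0.6107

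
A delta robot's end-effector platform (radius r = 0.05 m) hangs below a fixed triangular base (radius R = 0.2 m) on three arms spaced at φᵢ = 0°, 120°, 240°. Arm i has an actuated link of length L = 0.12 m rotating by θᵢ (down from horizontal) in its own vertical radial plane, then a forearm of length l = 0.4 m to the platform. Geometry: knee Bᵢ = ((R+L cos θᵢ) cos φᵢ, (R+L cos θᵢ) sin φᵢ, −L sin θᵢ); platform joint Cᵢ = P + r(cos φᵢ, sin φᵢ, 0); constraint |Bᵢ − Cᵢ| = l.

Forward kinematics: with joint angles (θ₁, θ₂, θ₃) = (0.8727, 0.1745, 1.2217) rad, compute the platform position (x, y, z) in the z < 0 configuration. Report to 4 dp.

arm 1 at φ=0.0°: ρ1 = 0.2271;  O1 = (0.2271, 0.0000, -0.0919)
arm 2 at φ=120.0°: ρ2 = 0.2682;  O2 = (-0.1341, 0.2322, -0.0208)
O3 = (0.1910·cos240.0°, 0.1910·sin240.0°, -0.1128) = (-0.0955, -0.1655, -0.1128)
|O₂|²−|O₁|² = 0.0123;  |O₃|²−|O₁|² = -0.0108
[-0.7224 0.4645 0.1422]·P = 0.0123;  [-0.6453 -0.3309 -0.0417]·P = -0.0108
Cramer: x(z) = 0.0018+0.0514z;  y(z) = 0.0293-0.2262z
sphere 1 gives Az²+Bz+C=0 with A=1.0538, B=0.1475, C=-0.0999;  B²−4AC=0.4429;  roots -0.3857, 0.2458;  negative root z = -0.3857
x = -0.0181, y = 0.1165

(-0.0181, 0.1165, -0.3857)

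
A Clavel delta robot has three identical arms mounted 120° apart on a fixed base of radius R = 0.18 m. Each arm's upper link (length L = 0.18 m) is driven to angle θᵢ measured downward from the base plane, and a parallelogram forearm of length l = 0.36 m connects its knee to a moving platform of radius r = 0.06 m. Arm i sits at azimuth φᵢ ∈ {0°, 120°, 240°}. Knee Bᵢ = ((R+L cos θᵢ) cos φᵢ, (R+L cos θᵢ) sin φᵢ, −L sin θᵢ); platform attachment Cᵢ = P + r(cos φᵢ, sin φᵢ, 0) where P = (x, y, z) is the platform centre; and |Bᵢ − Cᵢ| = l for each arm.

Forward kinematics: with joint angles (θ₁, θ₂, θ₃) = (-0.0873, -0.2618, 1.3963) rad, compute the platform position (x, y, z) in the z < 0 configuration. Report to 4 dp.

arm 1 at φ=0.0°: ρ1 = 0.2993;  S1 = (0.2993, 0.0000, 0.0157)
φ2=120.0°: virtual centre (-0.1469, 0.2545, 0.0466), radius l
arm 3 at φ=240.0°: ρ3 = 0.1513;  S3 = (-0.0756, -0.1310, -0.1773)
|S₂|²−|S₁|² = -0.0013;  |S₃|²−|S₁|² = -0.0355
linear system: -0.8925x+0.5090y = -0.0013−0.0618z; -0.7499x+-0.2620y = -0.0355−-0.3859z
det = 0.6155;  x = 0.0299+-0.2928z,  y = 0.0499+-0.6349z
quadratic in z: (1.4888)z²+(0.0630)z+(-0.0543)=0, √Δ=0.5721 → z ∈ {-0.2133, 0.1710}; z = -0.2133 (taking z<0)
x = 0.0924, y = 0.1853

(0.0924, 0.1853, -0.2133)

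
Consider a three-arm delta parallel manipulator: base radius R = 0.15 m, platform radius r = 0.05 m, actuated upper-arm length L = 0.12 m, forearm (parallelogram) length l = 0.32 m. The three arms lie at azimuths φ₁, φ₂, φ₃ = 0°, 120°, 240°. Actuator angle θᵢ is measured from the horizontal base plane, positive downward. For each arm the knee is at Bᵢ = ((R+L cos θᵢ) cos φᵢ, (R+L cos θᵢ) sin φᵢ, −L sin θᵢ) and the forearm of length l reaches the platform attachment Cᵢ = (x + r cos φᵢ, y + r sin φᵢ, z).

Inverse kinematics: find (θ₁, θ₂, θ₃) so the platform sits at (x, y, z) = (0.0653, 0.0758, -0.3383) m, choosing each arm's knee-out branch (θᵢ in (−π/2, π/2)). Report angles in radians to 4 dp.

θ₁ = 0.5238, θ₂ = 0.6980, θ₃ = 1.3091

rotate P by −φ1: (0.0653, 0.0758, -0.3383)
  A=0.0347, B=-0.3383, C=(l²−L²−A²−y'²−z²)/(2L)=-0.1392
  θ1 = atan2(B,A) + arccos(C/0.3401) = 0.5238
rotate P by −φ2: (0.0330, -0.0945, -0.3383)
  A cos θ + B sin θ = C:  0.0670·cos θ + -0.3383·sin θ = -0.1661
  √(A²+B²)=0.3449;  θ2 = -1.3753+2.0732 ≈ 0.6980
arm 3 (φ=240.0°): x'=-0.0983, y'=0.0187
  A=0.1983, B=-0.3383, C=(l²−L²−A²−y'²−z²)/(2L)=-0.2755
  γ=atan2(-0.3383,0.1983)=-1.0406;  ψ=arccos(-0.7025)=2.3497;  θ3=γ+ψ≈1.3091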